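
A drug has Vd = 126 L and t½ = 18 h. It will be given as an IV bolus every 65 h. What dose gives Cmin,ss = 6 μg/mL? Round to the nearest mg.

8482 mg

τ/t½ = 65/18 ≈ 3.6111, so f = (1/2)^(65/18) ≈ 0.081837.
Cmin,ss = (D/Vd)·f/(1−f), so D = Cmin,ss·Vd·(1−f)/f.
D = 6 × 126 × (1−f)/f ≈ 6 × 126 × 11.21941 ≈ 8481.87 mg.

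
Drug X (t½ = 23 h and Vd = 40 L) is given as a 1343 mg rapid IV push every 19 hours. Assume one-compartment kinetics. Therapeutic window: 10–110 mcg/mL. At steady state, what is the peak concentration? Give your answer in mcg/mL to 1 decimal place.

77.0 mcg/mL

Over one 19-h interval, 19/23 ≈ 0.82609 half-lives elapse, leaving f ≈ 0.5641 of each dose.
At steady state, accumulation factor R = 1/(1 − e^(−kτ)) ≈ 2.2941.
Each bolus raises the concentration by D/Vd = 1343/40 ≈ 33.575 mcg/mL.
Steady-state peak Cmax,ss = C₀·R ≈ 33.575 × 2.2941 ≈ 77.024 mcg/mL.
Peak 77.0 mcg/mL vs MTC 110 mcg/mL: below toxic threshold.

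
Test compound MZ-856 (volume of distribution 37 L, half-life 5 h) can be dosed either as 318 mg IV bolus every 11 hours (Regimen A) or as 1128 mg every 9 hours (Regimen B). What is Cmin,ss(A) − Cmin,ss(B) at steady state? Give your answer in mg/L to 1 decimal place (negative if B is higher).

Regimen A: f = (1/2)^(11/5) ≈ 0.2176; Cmin,ss = (318/37)·f/(1−f) ≈ 2.390 mg/L.
Regimen B: f = (1/2)^(9/5) ≈ 0.2872; Cmin,ss = (1128/37)·f/(1−f) ≈ 12.284 mg/L.
Difference ≈ 2.390 − 12.284 ≈ -9.894 mg/L.

-9.9 mg/L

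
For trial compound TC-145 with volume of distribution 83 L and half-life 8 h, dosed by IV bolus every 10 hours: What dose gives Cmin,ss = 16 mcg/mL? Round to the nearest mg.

τ/t½ = 10/8 ≈ 1.25, so f = (1/2)^(10/8) ≈ 0.420448.
Cmin,ss = (D/Vd)·f/(1−f), so D = Cmin,ss·Vd·(1−f)/f.
D = 16 × 83 × (1−f)/f ≈ 16 × 83 × 1.37842 ≈ 1830.54 mg.

1831 mg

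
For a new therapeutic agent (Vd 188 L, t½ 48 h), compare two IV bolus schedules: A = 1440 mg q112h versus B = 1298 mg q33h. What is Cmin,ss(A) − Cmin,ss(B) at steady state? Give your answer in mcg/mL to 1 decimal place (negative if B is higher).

-9.4 mcg/mL

Regimen A: f = (1/2)^(112/48) ≈ 0.1984; Cmin,ss = (1440/188)·f/(1−f) ≈ 1.896 mcg/mL.
Regimen B: f = (1/2)^(33/48) ≈ 0.6209; Cmin,ss = (1298/188)·f/(1−f) ≈ 11.308 mcg/mL.
Difference ≈ 1.896 − 11.308 ≈ -9.412 mcg/mL.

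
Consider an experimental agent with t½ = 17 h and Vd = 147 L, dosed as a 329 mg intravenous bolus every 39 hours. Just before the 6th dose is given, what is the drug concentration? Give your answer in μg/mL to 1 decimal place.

f = (1/2)^(τ/t½) = (1/2)^(39/17) ≈ 0.2039.
C₀ = D/Vd = 329/147 ≈ 2.238 μg/mL.
Before the 6th dose, 5 doses have been given. Superposition: Cmin = C₀·(f + f² + … + f^5).
≈ 2.238 × (0.2039 + 0.0416 + 0.0085 + 0.0017 + 0.0004) ≈ 2.238 × 0.2561 ≈ 0.573 μg/mL.

0.6 μg/mL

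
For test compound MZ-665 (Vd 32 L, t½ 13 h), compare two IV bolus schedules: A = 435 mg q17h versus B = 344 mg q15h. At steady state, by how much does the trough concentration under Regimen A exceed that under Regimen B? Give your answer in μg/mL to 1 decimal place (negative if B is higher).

Regimen A: f = (1/2)^(17/13) ≈ 0.4040; Cmin,ss = (435/32)·f/(1−f) ≈ 9.215 μg/mL.
Regimen B: f = (1/2)^(15/13) ≈ 0.4494; Cmin,ss = (344/32)·f/(1−f) ≈ 8.774 μg/mL.
Difference ≈ 9.215 − 8.774 ≈ 0.441 μg/mL.

0.4 μg/mL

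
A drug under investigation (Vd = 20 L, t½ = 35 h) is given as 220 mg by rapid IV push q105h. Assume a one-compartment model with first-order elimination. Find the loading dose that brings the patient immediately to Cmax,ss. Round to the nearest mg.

251 mg

f = (1/2)^(105/35) ≈ 0.125000; accumulation ratio R = 1/(1−f) ≈ 1.14286.
Loading dose to hit Cmax,ss on first dose: D_load = D_maint·R ≈ 220 × 1.14286 ≈ 251.43 mg.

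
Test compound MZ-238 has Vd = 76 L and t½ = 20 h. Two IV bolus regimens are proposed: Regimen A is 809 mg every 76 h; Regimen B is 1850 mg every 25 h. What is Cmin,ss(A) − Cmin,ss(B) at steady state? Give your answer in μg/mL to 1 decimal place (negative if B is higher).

Regimen A: f = (1/2)^(76/20) ≈ 0.0718; Cmin,ss = (809/76)·f/(1−f) ≈ 0.823 μg/mL.
Regimen B: f = (1/2)^(25/20) ≈ 0.4204; Cmin,ss = (1850/76)·f/(1−f) ≈ 17.656 μg/mL.
Difference ≈ 0.823 − 17.656 ≈ -16.833 μg/mL.

-16.8 μg/mL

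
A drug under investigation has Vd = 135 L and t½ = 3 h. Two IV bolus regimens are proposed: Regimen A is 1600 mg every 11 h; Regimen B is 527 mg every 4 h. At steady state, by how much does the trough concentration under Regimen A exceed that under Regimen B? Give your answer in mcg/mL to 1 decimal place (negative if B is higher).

Regimen A: f = (1/2)^(11/3) ≈ 0.0787; Cmin,ss = (1600/135)·f/(1−f) ≈ 1.012 mcg/mL.
Regimen B: f = (1/2)^(4/3) ≈ 0.3969; Cmin,ss = (527/135)·f/(1−f) ≈ 2.569 mcg/mL.
Difference ≈ 1.012 − 2.569 ≈ -1.557 mcg/mL.

-1.6 mcg/mL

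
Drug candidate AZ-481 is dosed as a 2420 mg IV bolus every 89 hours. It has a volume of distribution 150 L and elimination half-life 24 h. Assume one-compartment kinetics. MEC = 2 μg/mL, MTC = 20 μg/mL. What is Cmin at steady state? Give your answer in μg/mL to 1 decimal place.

Over one 89-h interval, 89/24 ≈ 3.7083 half-lives elapse, leaving f ≈ 0.0765 of each dose.
Accumulation ratio R = 1/(1 − f) ≈ 1/0.9235 ≈ 1.0828.
Each bolus raises the concentration by D/Vd = 2420/150 ≈ 16.133 μg/mL.
Steady-state peak Cmax,ss = C₀·R ≈ 16.133 × 1.0828 ≈ 17.469 μg/mL.
One interval later, Cmin,ss = Cmax,ss·e^(−kτ) ≈ 17.469 × 0.0765 ≈ 1.336 μg/mL.
Trough 1.3 μg/mL vs MEC 2 μg/mL: subtherapeutic.

1.3 μg/mL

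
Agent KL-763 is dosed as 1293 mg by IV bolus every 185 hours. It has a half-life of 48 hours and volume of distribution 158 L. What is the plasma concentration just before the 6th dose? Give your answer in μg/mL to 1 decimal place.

f = (1/2)^(τ/t½) = (1/2)^(185/48) ≈ 0.0691.
C₀ = D/Vd = 1293/158 ≈ 8.184 μg/mL.
Before the 6th dose, 5 doses have been given. Superposition: Cmin = C₀·(f + f² + … + f^5).
≈ 8.184 × (0.0691 + 0.0048 + 0.0003 + 0.0000 + 0.0000) ≈ 8.184 × 0.0742 ≈ 0.607 μg/mL.

0.6 μg/mL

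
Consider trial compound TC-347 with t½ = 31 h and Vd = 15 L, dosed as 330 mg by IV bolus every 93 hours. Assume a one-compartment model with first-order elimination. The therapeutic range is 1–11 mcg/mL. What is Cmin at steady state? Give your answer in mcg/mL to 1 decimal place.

3.1 mcg/mL

The dosing interval is 3 half-lives, so f = 2^(−3) = 0.125.
Accumulation ratio R = 1/(1 − f) = 1/0.875 = 8/7.
Single-dose peak C₀ = D/Vd = 330/15 = 22 mcg/mL.
Steady-state peak Cmax,ss = C₀·R = 22 × 8/7 ≈ 25.143 mcg/mL.
Steady-state trough Cmin,ss = Cmax,ss·f ≈ 25.143 × 0.125 ≈ 3.143 mcg/mL.
Trough 3.1 mcg/mL vs MEC 1 mcg/mL: adequate.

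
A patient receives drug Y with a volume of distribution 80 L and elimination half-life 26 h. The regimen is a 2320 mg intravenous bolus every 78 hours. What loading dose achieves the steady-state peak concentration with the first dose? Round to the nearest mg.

f = (1/2)^(78/26) ≈ 0.125000; accumulation ratio R = 1/(1−f) ≈ 1.14286.
Loading dose to hit Cmax,ss on first dose: D_load = D_maint·R ≈ 2320 × 1.14286 ≈ 2651.44 mg.

2651 mg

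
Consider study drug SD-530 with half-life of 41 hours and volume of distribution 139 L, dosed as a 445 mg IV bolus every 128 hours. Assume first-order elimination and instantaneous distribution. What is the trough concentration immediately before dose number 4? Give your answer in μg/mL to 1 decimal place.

0.4 μg/mL

f = (1/2)^(τ/t½) = (1/2)^(128/41) ≈ 0.1149.
C₀ = D/Vd = 445/139 ≈ 3.201 μg/mL.
Before the 4th dose, 3 doses have been given. Superposition: Cmin = C₀·(f + f² + … + f^3).
≈ 3.201 × (0.1149 + 0.0132 + 0.0015) ≈ 3.201 × 0.1296 ≈ 0.415 μg/mL.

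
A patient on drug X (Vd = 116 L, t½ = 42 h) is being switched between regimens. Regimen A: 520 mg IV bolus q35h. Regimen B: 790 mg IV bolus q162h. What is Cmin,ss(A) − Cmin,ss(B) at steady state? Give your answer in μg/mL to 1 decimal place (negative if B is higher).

Regimen A: f = (1/2)^(35/42) ≈ 0.5612; Cmin,ss = (520/116)·f/(1−f) ≈ 5.733 μg/mL.
Regimen B: f = (1/2)^(162/42) ≈ 0.0690; Cmin,ss = (790/116)·f/(1−f) ≈ 0.505 μg/mL.
Difference ≈ 5.733 − 0.505 ≈ 5.228 μg/mL.

5.2 μg/mL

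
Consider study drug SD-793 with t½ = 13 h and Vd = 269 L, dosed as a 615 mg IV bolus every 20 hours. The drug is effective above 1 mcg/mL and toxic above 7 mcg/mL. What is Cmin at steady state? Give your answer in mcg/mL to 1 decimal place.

1.2 mcg/mL

k = ln2/t½ = ln2/13 ≈ 0.053319 h⁻¹; fraction remaining f = e^(−kτ) = e^(−0.053319×20) ≈ 0.3443.
Accumulation ratio R = 1/(1 − f) ≈ 1/0.6557 ≈ 1.5251.
Each bolus raises the concentration by D/Vd = 615/269 ≈ 2.286 mcg/mL.
Steady-state peak Cmax,ss = C₀·R ≈ 2.286 × 1.5251 ≈ 3.486 mcg/mL.
One interval later, Cmin,ss = Cmax,ss·e^(−kτ) ≈ 3.486 × 0.3443 ≈ 1.200 mcg/mL.
Trough 1.2 mcg/mL vs MEC 1 mcg/mL: adequate.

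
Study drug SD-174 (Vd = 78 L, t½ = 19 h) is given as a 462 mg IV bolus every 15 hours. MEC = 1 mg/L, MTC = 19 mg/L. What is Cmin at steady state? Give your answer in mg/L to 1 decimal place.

τ/t½ = 15/19 ≈ 0.78947, so fraction remaining f = (1/2)^(15/19) ≈ 0.5786.
At steady state, accumulation factor R = 1/(1 − e^(−kτ)) ≈ 2.3730.
Single-dose peak C₀ = D/Vd = 462/78 ≈ 5.923 mg/L.
Cmax,ss = C₀/(1 − f) ≈ 5.923/0.4214 ≈ 14.056 mg/L.
Steady-state trough Cmin,ss = Cmax,ss·f ≈ 14.056 × 0.5786 ≈ 8.133 mg/L.
Trough 8.1 mg/L vs MEC 1 mg/L: adequate.

8.1 mg/L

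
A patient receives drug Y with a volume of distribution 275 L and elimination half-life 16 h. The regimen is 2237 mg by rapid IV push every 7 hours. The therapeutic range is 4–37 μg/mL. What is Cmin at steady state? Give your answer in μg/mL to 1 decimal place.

23.0 μg/mL

k = ln2/t½ = ln2/16 ≈ 0.043322 h⁻¹; fraction remaining f = e^(−kτ) = e^(−0.043322×7) ≈ 0.7384.
Each bolus raises the concentration by D/Vd = 2237/275 ≈ 8.135 μg/mL.
Steady-state trough Cmin,ss = C₀·f/(1−f) ≈ 8.135 × 0.7384/0.2616 ≈ 22.962 μg/mL.
Trough 23.0 μg/mL vs MEC 4 μg/mL: adequate.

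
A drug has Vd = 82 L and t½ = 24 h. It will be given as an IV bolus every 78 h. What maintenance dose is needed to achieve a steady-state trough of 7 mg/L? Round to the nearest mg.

4887 mg

τ/t½ = 78/24 ≈ 3.25, so f = (1/2)^(78/24) ≈ 0.105112.
Cmin,ss = (D/Vd)·f/(1−f), so D = Cmin,ss·Vd·(1−f)/f.
D = 7 × 82 × (1−f)/f ≈ 7 × 82 × 8.51366 ≈ 4886.84 mg.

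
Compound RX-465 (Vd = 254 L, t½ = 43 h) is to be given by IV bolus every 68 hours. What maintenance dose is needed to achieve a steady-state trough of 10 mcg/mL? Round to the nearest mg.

5061 mg

τ/t½ = 68/43 ≈ 1.5814, so f = (1/2)^(68/43) ≈ 0.334159.
Cmin,ss = (D/Vd)·f/(1−f), so D = Cmin,ss·Vd·(1−f)/f.
D = 10 × 254 × (1−f)/f ≈ 10 × 254 × 1.99259 ≈ 5061.18 mg.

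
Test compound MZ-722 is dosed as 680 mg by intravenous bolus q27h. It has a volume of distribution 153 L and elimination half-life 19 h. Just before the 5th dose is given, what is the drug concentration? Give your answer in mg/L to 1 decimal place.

f = (1/2)^(τ/t½) = (1/2)^(27/19) ≈ 0.3734.
C₀ = D/Vd = 680/153 ≈ 4.444 mg/L.
Before the 5th dose, 4 doses have been given. Superposition: Cmin = C₀·(f + f² + … + f^4).
≈ 4.444 × (0.3734 + 0.1394 + 0.0521 + 0.0194) ≈ 4.444 × 0.5843 ≈ 2.597 mg/L.

2.6 mg/L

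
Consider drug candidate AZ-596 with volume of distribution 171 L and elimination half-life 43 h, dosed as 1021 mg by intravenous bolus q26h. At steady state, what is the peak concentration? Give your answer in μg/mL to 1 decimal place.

17.4 μg/mL

Over one 26-h interval, 26/43 ≈ 0.60465 half-lives elapse, leaving f ≈ 0.6576 of each dose.
At steady state, accumulation factor R = 1/(1 − e^(−kτ)) ≈ 2.9206.
Single-dose peak C₀ = D/Vd = 1021/171 ≈ 5.971 μg/mL.
Cmax,ss = C₀/(1 − f) ≈ 5.971/0.3424 ≈ 17.439 μg/mL.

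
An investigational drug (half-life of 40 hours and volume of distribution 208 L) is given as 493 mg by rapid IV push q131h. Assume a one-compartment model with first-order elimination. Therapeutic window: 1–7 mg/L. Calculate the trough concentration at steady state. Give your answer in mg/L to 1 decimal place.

k = ln2/t½ = ln2/40 ≈ 0.017329 h⁻¹; fraction remaining f = e^(−kτ) = e^(−0.017329×131) ≈ 0.1033.
At steady state, accumulation factor R = 1/(1 − e^(−kτ)) ≈ 1.1152.
Each bolus raises the concentration by D/Vd = 493/208 ≈ 2.370 mg/L.
Steady-state peak Cmax,ss = C₀·R ≈ 2.370 × 1.1152 ≈ 2.643 mg/L.
Steady-state trough Cmin,ss = Cmax,ss·f ≈ 2.643 × 0.1033 ≈ 0.273 mg/L.
Trough 0.3 mg/L vs MEC 1 mg/L: subtherapeutic.

0.3 mg/L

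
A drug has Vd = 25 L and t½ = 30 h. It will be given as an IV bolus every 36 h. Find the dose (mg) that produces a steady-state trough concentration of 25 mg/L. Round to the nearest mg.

τ/t½ = 36/30 ≈ 1.2, so f = (1/2)^(36/30) ≈ 0.435275.
Cmin,ss = (D/Vd)·f/(1−f), so D = Cmin,ss·Vd·(1−f)/f.
D = 25 × 25 × (1−f)/f ≈ 25 × 25 × 1.29740 ≈ 810.88 mg.

811 mg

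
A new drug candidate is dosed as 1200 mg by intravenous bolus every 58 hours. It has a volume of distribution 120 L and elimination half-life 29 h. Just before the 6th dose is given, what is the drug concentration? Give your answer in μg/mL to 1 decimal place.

f = (1/2)^(τ/t½) = (1/2)^(58/29) ≈ 0.2500.
C₀ = D/Vd = 1200/120 ≈ 10.000 μg/mL.
Before the 6th dose, 5 doses have been given. Superposition: Cmin = C₀·(f + f² + … + f^5).
≈ 10.000 × (0.2500 + 0.0625 + 0.0156 + 0.0039 + 0.0010) ≈ 10.000 × 0.3330 ≈ 3.330 μg/mL.

3.3 μg/mL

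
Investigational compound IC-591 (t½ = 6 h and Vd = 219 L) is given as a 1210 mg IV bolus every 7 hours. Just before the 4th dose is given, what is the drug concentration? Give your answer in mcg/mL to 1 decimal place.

f = (1/2)^(τ/t½) = (1/2)^(7/6) ≈ 0.4454.
C₀ = D/Vd = 1210/219 ≈ 5.525 mcg/mL.
Before the 4th dose, 3 doses have been given. Superposition: Cmin = C₀·(f + f² + … + f^3).
≈ 5.525 × (0.4454 + 0.1984 + 0.0884) ≈ 5.525 × 0.7322 ≈ 4.045 mcg/mL.

4.0 mcg/mL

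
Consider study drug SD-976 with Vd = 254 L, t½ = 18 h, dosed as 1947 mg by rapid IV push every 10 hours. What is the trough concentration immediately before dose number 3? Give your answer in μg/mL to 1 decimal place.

8.8 μg/mL

f = (1/2)^(τ/t½) = (1/2)^(10/18) ≈ 0.6804.
C₀ = D/Vd = 1947/254 ≈ 7.665 μg/mL.
Before the 3rd dose, 2 doses have been given. Superposition: Cmin = C₀·(f + f²).
≈ 7.665 × (0.6804 + 0.4629) ≈ 7.665 × 1.1433 ≈ 8.763 μg/mL.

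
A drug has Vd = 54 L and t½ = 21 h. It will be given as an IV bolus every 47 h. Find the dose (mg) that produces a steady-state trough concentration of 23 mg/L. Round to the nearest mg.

4617 mg

τ/t½ = 47/21 ≈ 2.2381, so f = (1/2)^(47/21) ≈ 0.211966.
Cmin,ss = (D/Vd)·f/(1−f), so D = Cmin,ss·Vd·(1−f)/f.
D = 23 × 54 × (1−f)/f ≈ 23 × 54 × 3.71774 ≈ 4617.43 mg.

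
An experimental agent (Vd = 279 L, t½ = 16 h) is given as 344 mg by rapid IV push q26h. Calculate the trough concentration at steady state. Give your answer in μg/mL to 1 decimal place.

k = ln2/t½ = ln2/16 ≈ 0.043322 h⁻¹; fraction remaining f = e^(−kτ) = e^(−0.043322×26) ≈ 0.3242.
Single-dose peak C₀ = D/Vd = 344/279 ≈ 1.233 μg/mL.
Steady-state trough Cmin,ss = C₀·f/(1−f) ≈ 1.233 × 0.3242/0.6758 ≈ 0.592 μg/mL.

0.6 μg/mL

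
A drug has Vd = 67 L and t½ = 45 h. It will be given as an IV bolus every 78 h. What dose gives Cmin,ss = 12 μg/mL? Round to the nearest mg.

1869 mg

τ/t½ = 78/45 ≈ 1.7333, so f = (1/2)^(78/45) ≈ 0.300756.
Cmin,ss = (D/Vd)·f/(1−f), so D = Cmin,ss·Vd·(1−f)/f.
D = 12 × 67 × (1−f)/f ≈ 12 × 67 × 2.32495 ≈ 1869.26 mg.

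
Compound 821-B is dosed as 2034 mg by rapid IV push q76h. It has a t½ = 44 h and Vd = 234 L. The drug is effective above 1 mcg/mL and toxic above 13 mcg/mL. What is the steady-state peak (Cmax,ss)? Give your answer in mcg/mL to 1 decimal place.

12.5 mcg/mL

Over one 76-h interval, 76/44 ≈ 1.7273 half-lives elapse, leaving f ≈ 0.3020 of each dose.
At steady state, accumulation factor R = 1/(1 − e^(−kτ)) ≈ 1.4327.
Each bolus raises the concentration by D/Vd = 2034/234 ≈ 8.692 mcg/mL.
Steady-state peak Cmax,ss = C₀·R ≈ 8.692 × 1.4327 ≈ 12.453 mcg/mL.
Peak 12.5 mcg/mL vs MTC 13 mcg/mL: below toxic threshold.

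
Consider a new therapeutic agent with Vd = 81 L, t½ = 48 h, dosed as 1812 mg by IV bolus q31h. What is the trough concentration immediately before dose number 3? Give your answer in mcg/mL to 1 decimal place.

f = (1/2)^(τ/t½) = (1/2)^(31/48) ≈ 0.6391.
C₀ = D/Vd = 1812/81 ≈ 22.370 mcg/mL.
Before the 3rd dose, 2 doses have been given. Superposition: Cmin = C₀·(f + f²).
≈ 22.370 × (0.6391 + 0.4084) ≈ 22.370 × 1.0475 ≈ 23.433 mcg/mL.

23.4 mcg/mL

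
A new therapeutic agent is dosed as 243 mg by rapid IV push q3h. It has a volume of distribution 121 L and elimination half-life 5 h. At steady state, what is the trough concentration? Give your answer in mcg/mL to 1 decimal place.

3.9 mcg/mL

Over one 3-h interval, 3/5 ≈ 0.6 half-lives elapse, leaving f ≈ 0.6598 of each dose.
Each bolus raises the concentration by D/Vd = 243/121 ≈ 2.008 mcg/mL.
Steady-state trough Cmin,ss = C₀·f/(1−f) ≈ 2.008 × 0.6598/0.3402 ≈ 3.894 mcg/mL.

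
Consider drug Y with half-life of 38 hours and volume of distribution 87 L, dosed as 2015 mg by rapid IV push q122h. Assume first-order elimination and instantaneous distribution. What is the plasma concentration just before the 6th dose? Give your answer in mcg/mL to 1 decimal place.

2.8 mcg/mL

f = (1/2)^(τ/t½) = (1/2)^(122/38) ≈ 0.1080.
C₀ = D/Vd = 2015/87 ≈ 23.161 mcg/mL.
Before the 6th dose, 5 doses have been given. Superposition: Cmin = C₀·(f + f² + … + f^5).
≈ 23.161 × (0.1080 + 0.0117 + 0.0013 + 0.0001 + 0.0000) ≈ 23.161 × 0.1211 ≈ 2.805 mcg/mL.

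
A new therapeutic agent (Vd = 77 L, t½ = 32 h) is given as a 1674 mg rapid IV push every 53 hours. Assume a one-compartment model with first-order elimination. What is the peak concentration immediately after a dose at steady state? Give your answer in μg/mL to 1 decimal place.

Over one 53-h interval, 53/32 ≈ 1.6562 half-lives elapse, leaving f ≈ 0.3173 of each dose.
Accumulation ratio R = 1/(1 − f) ≈ 1/0.6827 ≈ 1.4648.
Single-dose peak C₀ = D/Vd = 1674/77 ≈ 21.740 μg/mL.
Steady-state peak Cmax,ss = C₀·R ≈ 21.740 × 1.4648 ≈ 31.845 μg/mL.

31.8 μg/mL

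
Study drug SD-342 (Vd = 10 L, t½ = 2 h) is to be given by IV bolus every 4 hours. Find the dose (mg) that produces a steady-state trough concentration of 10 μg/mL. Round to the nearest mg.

τ/t½ = 4/2 ≈ 2, so f = (1/2)^(4/2) ≈ 0.250000.
Cmin,ss = (D/Vd)·f/(1−f), so D = Cmin,ss·Vd·(1−f)/f.
D = 10 × 10 × (1−f)/f ≈ 10 × 10 × 3.00000 ≈ 300.00 mg.

300 mg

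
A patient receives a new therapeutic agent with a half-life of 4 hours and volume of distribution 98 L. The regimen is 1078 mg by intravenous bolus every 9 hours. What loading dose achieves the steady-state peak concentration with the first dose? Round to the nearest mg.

1365 mg

f = (1/2)^(9/4) ≈ 0.210224; accumulation ratio R = 1/(1−f) ≈ 1.26618.
Loading dose to hit Cmax,ss on first dose: D_load = D_maint·R ≈ 1078 × 1.26618 ≈ 1364.94 mg.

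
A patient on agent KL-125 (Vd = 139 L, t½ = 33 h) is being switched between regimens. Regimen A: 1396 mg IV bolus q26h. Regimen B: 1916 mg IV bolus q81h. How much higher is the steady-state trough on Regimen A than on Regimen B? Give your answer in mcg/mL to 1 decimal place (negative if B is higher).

Regimen A: f = (1/2)^(26/33) ≈ 0.5792; Cmin,ss = (1396/139)·f/(1−f) ≈ 13.824 mcg/mL.
Regimen B: f = (1/2)^(81/33) ≈ 0.1824; Cmin,ss = (1916/139)·f/(1−f) ≈ 3.075 mcg/mL.
Difference ≈ 13.824 − 3.075 ≈ 10.749 mcg/mL.

10.7 mcg/mL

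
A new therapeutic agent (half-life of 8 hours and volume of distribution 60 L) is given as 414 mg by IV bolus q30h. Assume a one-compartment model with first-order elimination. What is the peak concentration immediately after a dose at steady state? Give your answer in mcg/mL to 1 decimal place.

7.5 mcg/mL

k = ln2/t½ = ln2/8 ≈ 0.086643 h⁻¹; fraction remaining f = e^(−kτ) = e^(−0.086643×30) ≈ 0.0743.
At steady state, accumulation factor R = 1/(1 − e^(−kτ)) ≈ 1.0803.
Each bolus raises the concentration by D/Vd = 414/60 ≈ 6.900 mcg/mL.
Steady-state peak Cmax,ss = C₀·R ≈ 6.900 × 1.0803 ≈ 7.454 mcg/mL.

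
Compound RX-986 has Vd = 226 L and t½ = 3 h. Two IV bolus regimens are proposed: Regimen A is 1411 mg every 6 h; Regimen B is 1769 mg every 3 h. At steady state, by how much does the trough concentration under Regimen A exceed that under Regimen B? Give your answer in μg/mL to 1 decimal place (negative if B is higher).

-5.7 μg/mL

Regimen A: f = (1/2)^(6/3) ≈ 0.2500; Cmin,ss = (1411/226)·f/(1−f) ≈ 2.081 μg/mL.
Regimen B: f = (1/2)^(3/3) ≈ 0.5000; Cmin,ss = (1769/226)·f/(1−f) ≈ 7.827 μg/mL.
Difference ≈ 2.081 − 7.827 ≈ -5.746 μg/mL.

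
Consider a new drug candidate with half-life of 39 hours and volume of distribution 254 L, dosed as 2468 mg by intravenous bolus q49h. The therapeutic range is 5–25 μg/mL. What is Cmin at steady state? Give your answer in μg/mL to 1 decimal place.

7.0 μg/mL

Over one 49-h interval, 49/39 ≈ 1.2564 half-lives elapse, leaving f ≈ 0.4186 of each dose.
Accumulation ratio R = 1/(1 − f) ≈ 1/0.5814 ≈ 1.7200.
Single-dose peak C₀ = D/Vd = 2468/254 ≈ 9.717 μg/mL.
Cmax,ss = C₀/(1 − f) ≈ 9.717/0.5814 ≈ 16.713 μg/mL.
One interval later, Cmin,ss = Cmax,ss·e^(−kτ) ≈ 16.713 × 0.4186 ≈ 6.996 μg/mL.
Trough 7.0 μg/mL vs MEC 5 μg/mL: adequate.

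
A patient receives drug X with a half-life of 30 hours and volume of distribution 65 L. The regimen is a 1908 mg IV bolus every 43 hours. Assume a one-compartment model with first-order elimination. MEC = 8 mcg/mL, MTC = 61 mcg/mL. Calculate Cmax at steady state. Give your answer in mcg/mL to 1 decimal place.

Over one 43-h interval, 43/30 ≈ 1.4333 half-lives elapse, leaving f ≈ 0.3703 of each dose.
Accumulation ratio R = 1/(1 − f) ≈ 1/0.6297 ≈ 1.5881.
Single-dose peak C₀ = D/Vd = 1908/65 ≈ 29.354 mcg/mL.
Cmax,ss = C₀/(1 − f) ≈ 29.354/0.6297 ≈ 46.616 mcg/mL.
Peak 46.6 mcg/mL vs MTC 61 mcg/mL: below toxic threshold.

46.6 mcg/mL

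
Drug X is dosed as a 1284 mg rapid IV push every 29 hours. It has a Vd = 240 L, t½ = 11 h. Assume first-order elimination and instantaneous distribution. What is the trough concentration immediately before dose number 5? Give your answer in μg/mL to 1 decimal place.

1.0 μg/mL

f = (1/2)^(τ/t½) = (1/2)^(29/11) ≈ 0.1608.
C₀ = D/Vd = 1284/240 ≈ 5.350 μg/mL.
Before the 5th dose, 4 doses have been given. Superposition: Cmin = C₀·(f + f² + … + f^4).
≈ 5.350 × (0.1608 + 0.0259 + 0.0042 + 0.0007) ≈ 5.350 × 0.1916 ≈ 1.025 μg/mL.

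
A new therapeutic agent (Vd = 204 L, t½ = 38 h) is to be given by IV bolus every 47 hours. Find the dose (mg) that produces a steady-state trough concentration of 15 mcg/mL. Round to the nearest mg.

4152 mg

τ/t½ = 47/38 ≈ 1.2368, so f = (1/2)^(47/38) ≈ 0.424300.
Cmin,ss = (D/Vd)·f/(1−f), so D = Cmin,ss·Vd·(1−f)/f.
D = 15 × 204 × (1−f)/f ≈ 15 × 204 × 1.35682 ≈ 4151.87 mg.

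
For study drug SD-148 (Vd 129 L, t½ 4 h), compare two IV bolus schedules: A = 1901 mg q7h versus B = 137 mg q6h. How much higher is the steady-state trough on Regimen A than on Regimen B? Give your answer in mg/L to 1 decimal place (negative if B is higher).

Regimen A: f = (1/2)^(7/4) ≈ 0.2973; Cmin,ss = (1901/129)·f/(1−f) ≈ 6.235 mg/L.
Regimen B: f = (1/2)^(6/4) ≈ 0.3536; Cmin,ss = (137/129)·f/(1−f) ≈ 0.581 mg/L.
Difference ≈ 6.235 − 0.581 ≈ 5.654 mg/L.

5.7 mg/L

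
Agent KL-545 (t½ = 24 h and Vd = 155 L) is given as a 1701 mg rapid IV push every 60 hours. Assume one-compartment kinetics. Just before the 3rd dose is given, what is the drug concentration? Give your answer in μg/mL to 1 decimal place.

f = (1/2)^(τ/t½) = (1/2)^(60/24) ≈ 0.1768.
C₀ = D/Vd = 1701/155 ≈ 10.974 μg/mL.
Before the 3rd dose, 2 doses have been given. Superposition: Cmin = C₀·(f + f²).
≈ 10.974 × (0.1768 + 0.0313) ≈ 10.974 × 0.2081 ≈ 2.284 μg/mL.

2.3 μg/mL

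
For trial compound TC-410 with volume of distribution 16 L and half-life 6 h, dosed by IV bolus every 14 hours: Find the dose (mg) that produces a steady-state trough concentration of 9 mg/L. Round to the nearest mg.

582 mg

τ/t½ = 14/6 ≈ 2.3333, so f = (1/2)^(14/6) ≈ 0.198425.
Cmin,ss = (D/Vd)·f/(1−f), so D = Cmin,ss·Vd·(1−f)/f.
D = 9 × 16 × (1−f)/f ≈ 9 × 16 × 4.03969 ≈ 581.72 mg.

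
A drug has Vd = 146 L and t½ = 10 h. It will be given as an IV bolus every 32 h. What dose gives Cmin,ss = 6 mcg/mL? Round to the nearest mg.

7174 mg

τ/t½ = 32/10 ≈ 3.2, so f = (1/2)^(32/10) ≈ 0.108819.
Cmin,ss = (D/Vd)·f/(1−f), so D = Cmin,ss·Vd·(1−f)/f.
D = 6 × 146 × (1−f)/f ≈ 6 × 146 × 8.18957 ≈ 7174.06 mg.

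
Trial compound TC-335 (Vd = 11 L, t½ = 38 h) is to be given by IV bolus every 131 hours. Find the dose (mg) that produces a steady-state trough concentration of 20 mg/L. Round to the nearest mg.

τ/t½ = 131/38 ≈ 3.4474, so f = (1/2)^(131/38) ≈ 0.091672.
Cmin,ss = (D/Vd)·f/(1−f), so D = Cmin,ss·Vd·(1−f)/f.
D = 20 × 11 × (1−f)/f ≈ 20 × 11 × 9.90846 ≈ 2179.86 mg.

2180 mg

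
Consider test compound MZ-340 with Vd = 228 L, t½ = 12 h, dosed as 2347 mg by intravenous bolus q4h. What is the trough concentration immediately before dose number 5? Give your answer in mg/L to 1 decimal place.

23.9 mg/L

f = (1/2)^(τ/t½) = (1/2)^(4/12) ≈ 0.7937.
C₀ = D/Vd = 2347/228 ≈ 10.294 mg/L.
Before the 5th dose, 4 doses have been given. Superposition: Cmin = C₀·(f + f² + … + f^4).
≈ 10.294 × (0.7937 + 0.6300 + 0.5000 + 0.3968) ≈ 10.294 × 2.3205 ≈ 23.887 mg/L.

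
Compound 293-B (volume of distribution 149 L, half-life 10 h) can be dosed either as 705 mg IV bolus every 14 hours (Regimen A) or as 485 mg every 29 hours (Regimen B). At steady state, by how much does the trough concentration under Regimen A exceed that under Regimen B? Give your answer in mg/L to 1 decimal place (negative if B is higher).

2.4 mg/L

Regimen A: f = (1/2)^(14/10) ≈ 0.3789; Cmin,ss = (705/149)·f/(1−f) ≈ 2.886 mg/L.
Regimen B: f = (1/2)^(29/10) ≈ 0.1340; Cmin,ss = (485/149)·f/(1−f) ≈ 0.504 mg/L.
Difference ≈ 2.886 − 0.504 ≈ 2.382 mg/L.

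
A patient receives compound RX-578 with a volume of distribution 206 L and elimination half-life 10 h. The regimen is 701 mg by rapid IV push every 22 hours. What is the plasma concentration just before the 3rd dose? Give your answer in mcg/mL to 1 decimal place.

f = (1/2)^(τ/t½) = (1/2)^(22/10) ≈ 0.2176.
C₀ = D/Vd = 701/206 ≈ 3.403 mcg/mL.
Before the 3rd dose, 2 doses have been given. Superposition: Cmin = C₀·(f + f²).
≈ 3.403 × (0.2176 + 0.0473) ≈ 3.403 × 0.2649 ≈ 0.901 mcg/mL.

0.9 mcg/mL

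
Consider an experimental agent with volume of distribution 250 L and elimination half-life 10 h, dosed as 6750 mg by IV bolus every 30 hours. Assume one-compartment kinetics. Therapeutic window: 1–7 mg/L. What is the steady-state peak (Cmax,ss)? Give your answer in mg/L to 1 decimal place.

τ = 30 h = 3 half-lives, so f = (1/2)^3 = 0.125.
At steady state, R = 1/(1 − 0.125) = 8/7.
Single-dose peak C₀ = D/Vd = 6750/250 = 27 mg/L.
Steady-state peak Cmax,ss = C₀·R = 27 × 8/7 ≈ 30.857 mg/L.
Peak 30.9 mg/L vs MTC 7 mg/L: exceeds toxic threshold.

30.9 mg/L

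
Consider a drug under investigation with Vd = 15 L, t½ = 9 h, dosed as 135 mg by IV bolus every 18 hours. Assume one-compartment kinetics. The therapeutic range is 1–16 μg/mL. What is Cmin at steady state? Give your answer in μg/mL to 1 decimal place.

3.0 μg/mL

τ = 18 h = 2 half-lives, so f = (1/2)^2 = 0.25.
Accumulation ratio R = 1/(1 − f) = 1/0.75 = 4/3.
Single-dose peak C₀ = D/Vd = 135/15 = 9 μg/mL.
Steady-state peak Cmax,ss = C₀·R = 9 × 4/3 ≈ 12.000 μg/mL.
Steady-state trough Cmin,ss = Cmax,ss·f ≈ 12.000 × 0.25 ≈ 3.000 μg/mL.
Trough 3.0 μg/mL vs MEC 1 μg/mL: adequate.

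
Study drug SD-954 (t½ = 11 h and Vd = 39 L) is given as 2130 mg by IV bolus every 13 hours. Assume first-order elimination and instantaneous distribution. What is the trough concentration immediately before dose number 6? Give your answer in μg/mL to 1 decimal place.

f = (1/2)^(τ/t½) = (1/2)^(13/11) ≈ 0.4408.
C₀ = D/Vd = 2130/39 ≈ 54.615 μg/mL.
Before the 6th dose, 5 doses have been given. Superposition: Cmin = C₀·(f + f² + … + f^5).
≈ 54.615 × (0.4408 + 0.1943 + 0.0856 + 0.0378 + 0.0166) ≈ 54.615 × 0.7751 ≈ 42.332 μg/mL.

42.3 μg/mL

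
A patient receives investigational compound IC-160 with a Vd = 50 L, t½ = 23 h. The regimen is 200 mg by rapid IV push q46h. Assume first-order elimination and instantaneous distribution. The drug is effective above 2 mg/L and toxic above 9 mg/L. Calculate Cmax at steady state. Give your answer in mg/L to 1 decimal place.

5.3 mg/L

The dosing interval is 2 half-lives, so f = 2^(−2) = 0.25.
Accumulation ratio R = 1/(1 − f) = 1/0.75 = 4/3.
Single-dose peak C₀ = D/Vd = 200/50 = 4 mg/L.
Steady-state peak Cmax,ss = C₀·R = 4 × 4/3 ≈ 5.333 mg/L.
Peak 5.3 mg/L vs MTC 9 mg/L: below toxic threshold.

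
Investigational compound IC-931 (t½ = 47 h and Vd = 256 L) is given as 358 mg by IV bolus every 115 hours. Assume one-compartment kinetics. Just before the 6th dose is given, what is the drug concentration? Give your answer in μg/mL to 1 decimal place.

f = (1/2)^(τ/t½) = (1/2)^(115/47) ≈ 0.1834.
C₀ = D/Vd = 358/256 ≈ 1.398 μg/mL.
Before the 6th dose, 5 doses have been given. Superposition: Cmin = C₀·(f + f² + … + f^5).
≈ 1.398 × (0.1834 + 0.0336 + 0.0062 + 0.0011 + 0.0002) ≈ 1.398 × 0.2245 ≈ 0.314 μg/mL.

0.3 μg/mL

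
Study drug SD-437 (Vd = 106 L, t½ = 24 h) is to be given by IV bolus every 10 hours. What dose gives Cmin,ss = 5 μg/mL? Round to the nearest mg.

177 mg

τ/t½ = 10/24 ≈ 0.41667, so f = (1/2)^(10/24) ≈ 0.749154.
Cmin,ss = (D/Vd)·f/(1−f), so D = Cmin,ss·Vd·(1−f)/f.
D = 5 × 106 × (1−f)/f ≈ 5 × 106 × 0.33484 ≈ 177.47 mg.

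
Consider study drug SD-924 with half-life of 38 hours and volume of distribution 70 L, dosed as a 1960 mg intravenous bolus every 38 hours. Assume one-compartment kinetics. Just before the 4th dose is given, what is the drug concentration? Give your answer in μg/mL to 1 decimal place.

24.5 μg/mL

f = (1/2)^(τ/t½) = (1/2)^(38/38) ≈ 0.5000.
C₀ = D/Vd = 1960/70 ≈ 28.000 μg/mL.
Before the 4th dose, 3 doses have been given. Superposition: Cmin = C₀·(f + f² + … + f^3).
≈ 28.000 × (0.5000 + 0.2500 + 0.1250) ≈ 28.000 × 0.8750 ≈ 24.500 μg/mL.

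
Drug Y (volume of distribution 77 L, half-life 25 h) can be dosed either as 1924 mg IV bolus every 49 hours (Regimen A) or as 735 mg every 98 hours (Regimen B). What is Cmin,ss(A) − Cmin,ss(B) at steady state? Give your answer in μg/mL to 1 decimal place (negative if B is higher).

Regimen A: f = (1/2)^(49/25) ≈ 0.2570; Cmin,ss = (1924/77)·f/(1−f) ≈ 8.643 μg/mL.
Regimen B: f = (1/2)^(98/25) ≈ 0.0661; Cmin,ss = (735/77)·f/(1−f) ≈ 0.676 μg/mL.
Difference ≈ 8.643 − 0.676 ≈ 7.967 μg/mL.

8.0 μg/mL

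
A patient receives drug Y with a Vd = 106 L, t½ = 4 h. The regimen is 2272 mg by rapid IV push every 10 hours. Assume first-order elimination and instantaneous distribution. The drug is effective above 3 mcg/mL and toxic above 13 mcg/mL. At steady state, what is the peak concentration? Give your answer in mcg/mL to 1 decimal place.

26.0 mcg/mL

τ/t½ = 10/4 ≈ 2.5, so fraction remaining f = (1/2)^(10/4) ≈ 0.1768.
Accumulation ratio R = 1/(1 − f) ≈ 1/0.8232 ≈ 1.2148.
Each bolus raises the concentration by D/Vd = 2272/106 ≈ 21.434 mcg/mL.
Steady-state peak Cmax,ss = C₀·R ≈ 21.434 × 1.2148 ≈ 26.038 mcg/mL.
Peak 26.0 mcg/mL vs MTC 13 mcg/mL: exceeds toxic threshold.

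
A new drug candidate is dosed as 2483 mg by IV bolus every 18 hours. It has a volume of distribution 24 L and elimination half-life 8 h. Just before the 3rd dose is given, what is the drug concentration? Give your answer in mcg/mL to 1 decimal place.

26.3 mcg/mL

f = (1/2)^(τ/t½) = (1/2)^(18/8) ≈ 0.2102.
C₀ = D/Vd = 2483/24 ≈ 103.458 mcg/mL.
Before the 3rd dose, 2 doses have been given. Superposition: Cmin = C₀·(f + f²).
≈ 103.458 × (0.2102 + 0.0442) ≈ 103.458 × 0.2544 ≈ 26.320 mcg/mL.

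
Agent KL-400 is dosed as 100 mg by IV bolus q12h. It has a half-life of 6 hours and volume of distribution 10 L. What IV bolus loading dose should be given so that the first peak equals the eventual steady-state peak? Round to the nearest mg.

133 mg

f = (1/2)^(12/6) ≈ 0.250000; accumulation ratio R = 1/(1−f) ≈ 1.33333.
Loading dose to hit Cmax,ss on first dose: D_load = D_maint·R ≈ 100 × 1.33333 ≈ 133.33 mg.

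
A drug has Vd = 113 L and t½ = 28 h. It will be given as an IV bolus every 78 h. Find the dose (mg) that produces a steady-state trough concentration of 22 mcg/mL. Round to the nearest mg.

14657 mg

τ/t½ = 78/28 ≈ 2.7857, so f = (1/2)^(78/28) ≈ 0.145016.
Cmin,ss = (D/Vd)·f/(1−f), so D = Cmin,ss·Vd·(1−f)/f.
D = 22 × 113 × (1−f)/f ≈ 22 × 113 × 5.89579 ≈ 14656.93 mg.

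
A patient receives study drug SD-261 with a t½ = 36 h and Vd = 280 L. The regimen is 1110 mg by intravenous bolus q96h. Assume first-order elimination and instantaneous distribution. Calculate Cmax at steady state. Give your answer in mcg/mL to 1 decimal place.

4.7 mcg/mL

τ/t½ = 96/36 ≈ 2.6667, so fraction remaining f = (1/2)^(96/36) ≈ 0.1575.
At steady state, accumulation factor R = 1/(1 − e^(−kτ)) ≈ 1.1869.
Each bolus raises the concentration by D/Vd = 1110/280 ≈ 3.964 mcg/mL.
Steady-state peak Cmax,ss = C₀·R ≈ 3.964 × 1.1869 ≈ 4.705 mcg/mL.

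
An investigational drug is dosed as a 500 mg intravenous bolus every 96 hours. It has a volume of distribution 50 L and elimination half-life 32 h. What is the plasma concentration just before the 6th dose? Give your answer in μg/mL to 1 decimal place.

f = (1/2)^(τ/t½) = (1/2)^(96/32) ≈ 0.1250.
C₀ = D/Vd = 500/50 ≈ 10.000 μg/mL.
Before the 6th dose, 5 doses have been given. Superposition: Cmin = C₀·(f + f² + … + f^5).
≈ 10.000 × (0.1250 + 0.0156 + 0.0020 + 0.0002 + 0.0000) ≈ 10.000 × 0.1428 ≈ 1.428 μg/mL.

1.4 μg/mL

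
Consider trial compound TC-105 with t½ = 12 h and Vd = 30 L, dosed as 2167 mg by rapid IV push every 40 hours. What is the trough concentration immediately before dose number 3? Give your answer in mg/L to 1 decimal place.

f = (1/2)^(τ/t½) = (1/2)^(40/12) ≈ 0.0992.
C₀ = D/Vd = 2167/30 ≈ 72.233 mg/L.
Before the 3rd dose, 2 doses have been given. Superposition: Cmin = C₀·(f + f²).
≈ 72.233 × (0.0992 + 0.0098) ≈ 72.233 × 0.1090 ≈ 7.873 mg/L.

7.9 mg/L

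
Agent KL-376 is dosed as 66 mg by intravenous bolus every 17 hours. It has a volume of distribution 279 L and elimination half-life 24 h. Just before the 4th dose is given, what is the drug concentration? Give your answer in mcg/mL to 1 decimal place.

0.3 mcg/mL

f = (1/2)^(τ/t½) = (1/2)^(17/24) ≈ 0.6120.
C₀ = D/Vd = 66/279 ≈ 0.237 mcg/mL.
Before the 4th dose, 3 doses have been given. Superposition: Cmin = C₀·(f + f² + … + f^3).
≈ 0.237 × (0.6120 + 0.3745 + 0.2292) ≈ 0.237 × 1.2157 ≈ 0.288 mcg/mL.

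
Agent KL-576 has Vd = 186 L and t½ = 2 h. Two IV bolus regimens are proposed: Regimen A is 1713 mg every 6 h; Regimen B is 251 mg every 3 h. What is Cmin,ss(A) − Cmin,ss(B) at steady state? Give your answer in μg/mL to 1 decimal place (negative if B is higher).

Regimen A: f = (1/2)^(6/2) ≈ 0.1250; Cmin,ss = (1713/186)·f/(1−f) ≈ 1.316 μg/mL.
Regimen B: f = (1/2)^(3/2) ≈ 0.3536; Cmin,ss = (251/186)·f/(1−f) ≈ 0.738 μg/mL.
Difference ≈ 1.316 − 0.738 ≈ 0.578 μg/mL.

0.6 μg/mL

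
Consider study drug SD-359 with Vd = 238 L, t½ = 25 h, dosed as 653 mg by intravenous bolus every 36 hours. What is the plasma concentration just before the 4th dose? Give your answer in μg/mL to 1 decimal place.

1.5 μg/mL

f = (1/2)^(τ/t½) = (1/2)^(36/25) ≈ 0.3686.
C₀ = D/Vd = 653/238 ≈ 2.744 μg/mL.
Before the 4th dose, 3 doses have been given. Superposition: Cmin = C₀·(f + f² + … + f^3).
≈ 2.744 × (0.3686 + 0.1359 + 0.0501) ≈ 2.744 × 0.5546 ≈ 1.522 μg/mL.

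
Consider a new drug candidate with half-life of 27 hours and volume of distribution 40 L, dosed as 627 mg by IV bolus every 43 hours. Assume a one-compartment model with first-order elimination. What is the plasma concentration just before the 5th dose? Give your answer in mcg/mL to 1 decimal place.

f = (1/2)^(τ/t½) = (1/2)^(43/27) ≈ 0.3316.
C₀ = D/Vd = 627/40 ≈ 15.675 mcg/mL.
Before the 5th dose, 4 doses have been given. Superposition: Cmin = C₀·(f + f² + … + f^4).
≈ 15.675 × (0.3316 + 0.1100 + 0.0365 + 0.0121) ≈ 15.675 × 0.4902 ≈ 7.684 mcg/mL.

7.7 mcg/mL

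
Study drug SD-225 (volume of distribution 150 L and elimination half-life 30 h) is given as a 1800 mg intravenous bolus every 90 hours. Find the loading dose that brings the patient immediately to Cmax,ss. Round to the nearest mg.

f = (1/2)^(90/30) ≈ 0.125000; accumulation ratio R = 1/(1−f) ≈ 1.14286.
Loading dose to hit Cmax,ss on first dose: D_load = D_maint·R ≈ 1800 × 1.14286 ≈ 2057.15 mg.

2057 mg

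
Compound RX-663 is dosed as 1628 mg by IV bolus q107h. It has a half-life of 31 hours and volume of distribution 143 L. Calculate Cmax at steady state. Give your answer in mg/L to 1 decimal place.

Over one 107-h interval, 107/31 ≈ 3.4516 half-lives elapse, leaving f ≈ 0.0914 of each dose.
Accumulation ratio R = 1/(1 − f) ≈ 1/0.9086 ≈ 1.1006.
Each bolus raises the concentration by D/Vd = 1628/143 ≈ 11.385 mg/L.
Cmax,ss = C₀/(1 − f) ≈ 11.385/0.9086 ≈ 12.530 mg/L.

12.5 mg/L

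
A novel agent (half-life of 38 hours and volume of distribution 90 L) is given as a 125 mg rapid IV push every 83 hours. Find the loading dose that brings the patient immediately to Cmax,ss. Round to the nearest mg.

160 mg

f = (1/2)^(83/38) ≈ 0.220033; accumulation ratio R = 1/(1−f) ≈ 1.28211.
Loading dose to hit Cmax,ss on first dose: D_load = D_maint·R ≈ 125 × 1.28211 ≈ 160.26 mg.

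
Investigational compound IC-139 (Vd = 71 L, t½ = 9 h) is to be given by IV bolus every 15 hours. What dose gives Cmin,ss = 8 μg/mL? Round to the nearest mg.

τ/t½ = 15/9 ≈ 1.6667, so f = (1/2)^(15/9) ≈ 0.314980.
Cmin,ss = (D/Vd)·f/(1−f), so D = Cmin,ss·Vd·(1−f)/f.
D = 8 × 71 × (1−f)/f ≈ 8 × 71 × 2.17480 ≈ 1235.29 mg.

1235 mg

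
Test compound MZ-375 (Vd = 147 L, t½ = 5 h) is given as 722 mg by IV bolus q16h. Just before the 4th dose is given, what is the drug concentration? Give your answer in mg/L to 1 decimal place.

f = (1/2)^(τ/t½) = (1/2)^(16/5) ≈ 0.1088.
C₀ = D/Vd = 722/147 ≈ 4.912 mg/L.
Before the 4th dose, 3 doses have been given. Superposition: Cmin = C₀·(f + f² + … + f^3).
≈ 4.912 × (0.1088 + 0.0118 + 0.0013) ≈ 4.912 × 0.1219 ≈ 0.599 mg/L.

0.6 mg/L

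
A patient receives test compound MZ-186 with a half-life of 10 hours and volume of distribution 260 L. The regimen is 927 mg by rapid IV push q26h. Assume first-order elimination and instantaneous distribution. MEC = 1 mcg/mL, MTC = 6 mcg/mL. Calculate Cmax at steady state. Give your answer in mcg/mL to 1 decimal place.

Over one 26-h interval, 26/10 ≈ 2.6 half-lives elapse, leaving f ≈ 0.1649 of each dose.
At steady state, accumulation factor R = 1/(1 − e^(−kτ)) ≈ 1.1975.
Each bolus raises the concentration by D/Vd = 927/260 ≈ 3.565 mcg/mL.
Cmax,ss = C₀/(1 − f) ≈ 3.565/0.8351 ≈ 4.269 mcg/mL.
Peak 4.3 mcg/mL vs MTC 6 mcg/mL: below toxic threshold.

4.3 mcg/mL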